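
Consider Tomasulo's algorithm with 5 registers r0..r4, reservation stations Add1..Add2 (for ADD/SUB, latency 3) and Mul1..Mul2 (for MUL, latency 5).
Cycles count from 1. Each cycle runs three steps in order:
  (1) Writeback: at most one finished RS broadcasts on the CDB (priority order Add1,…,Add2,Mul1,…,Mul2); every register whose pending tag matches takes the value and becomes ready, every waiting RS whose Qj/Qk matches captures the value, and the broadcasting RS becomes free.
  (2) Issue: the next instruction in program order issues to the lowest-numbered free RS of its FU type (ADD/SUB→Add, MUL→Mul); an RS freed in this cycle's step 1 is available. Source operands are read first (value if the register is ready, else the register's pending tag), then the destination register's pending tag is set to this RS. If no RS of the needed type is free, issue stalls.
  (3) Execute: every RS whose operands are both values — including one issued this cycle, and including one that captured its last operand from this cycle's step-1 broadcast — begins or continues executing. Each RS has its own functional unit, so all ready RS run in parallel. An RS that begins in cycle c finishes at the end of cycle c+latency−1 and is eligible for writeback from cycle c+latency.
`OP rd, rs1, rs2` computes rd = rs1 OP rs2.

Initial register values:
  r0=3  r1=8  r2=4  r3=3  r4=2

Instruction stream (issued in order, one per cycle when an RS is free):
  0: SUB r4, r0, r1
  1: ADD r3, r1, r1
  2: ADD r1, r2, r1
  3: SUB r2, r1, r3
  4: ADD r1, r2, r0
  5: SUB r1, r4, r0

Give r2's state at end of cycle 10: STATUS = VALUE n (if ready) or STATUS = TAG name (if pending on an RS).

STATUS = VALUE -4

c1: issue SUB r4<-Add1 | r0:3,r1:8,r2:4,r3:3,r4:Add1
c2: issue ADD r3<-Add2 | r0:3,r1:8,r2:4,r3:Add2,r4:Add1
c3: stall | r0:3,r1:8,r2:4,r3:Add2,r4:Add1
c4: CDB Add1=-5; issue ADD r1<-Add1 | r0:3,r1:Add1,r2:4,r3:Add2,r4:-5
c5: CDB Add2=16; issue SUB r2<-Add2 | r0:3,r1:Add1,r2:Add2,r3:16,r4:-5
c6: stall | r0:3,r1:Add1,r2:Add2,r3:16,r4:-5
c7: CDB Add1=12; issue ADD r1<-Add1 | r0:3,r1:Add1,r2:Add2,r3:16,r4:-5
c8: stall | r0:3,r1:Add1,r2:Add2,r3:16,r4:-5
c9: stall | r0:3,r1:Add1,r2:Add2,r3:16,r4:-5
c10: CDB Add2=-4; issue SUB r1<-Add2 | r0:3,r1:Add2,r2:-4,r3:16,r4:-5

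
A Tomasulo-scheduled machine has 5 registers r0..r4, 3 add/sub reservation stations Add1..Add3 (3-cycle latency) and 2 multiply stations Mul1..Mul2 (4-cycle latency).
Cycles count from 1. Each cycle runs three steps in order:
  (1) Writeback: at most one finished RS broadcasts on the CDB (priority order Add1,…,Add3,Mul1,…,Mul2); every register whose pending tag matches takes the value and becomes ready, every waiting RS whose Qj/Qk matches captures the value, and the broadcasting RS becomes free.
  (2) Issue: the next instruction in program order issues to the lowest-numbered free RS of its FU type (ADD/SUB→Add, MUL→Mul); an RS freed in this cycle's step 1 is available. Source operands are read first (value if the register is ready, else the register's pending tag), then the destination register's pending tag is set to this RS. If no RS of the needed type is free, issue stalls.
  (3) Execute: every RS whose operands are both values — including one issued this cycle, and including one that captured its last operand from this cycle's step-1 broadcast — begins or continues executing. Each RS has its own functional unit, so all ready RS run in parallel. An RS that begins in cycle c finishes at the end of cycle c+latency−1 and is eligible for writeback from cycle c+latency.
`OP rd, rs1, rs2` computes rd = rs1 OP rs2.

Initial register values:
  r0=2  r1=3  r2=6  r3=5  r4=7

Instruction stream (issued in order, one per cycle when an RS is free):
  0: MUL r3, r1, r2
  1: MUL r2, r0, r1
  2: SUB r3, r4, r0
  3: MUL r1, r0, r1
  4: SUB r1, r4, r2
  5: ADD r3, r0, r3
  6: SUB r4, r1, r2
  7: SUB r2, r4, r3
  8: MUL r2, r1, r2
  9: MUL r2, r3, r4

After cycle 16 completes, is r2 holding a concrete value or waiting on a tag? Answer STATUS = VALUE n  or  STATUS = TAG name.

STATUS = TAG Mul2

cycle 1: issue MUL r3<-Mul1 // r0:2,r1:3,r2:6,r3:Mul1,r4:7
cycle 2: issue MUL r2<-Mul2 // r0:2,r1:3,r2:Mul2,r3:Mul1,r4:7
cycle 3: issue SUB r3<-Add1 // r0:2,r1:3,r2:Mul2,r3:Add1,r4:7
cycle 4: stall // r0:2,r1:3,r2:Mul2,r3:Add1,r4:7
cycle 5: CDB Mul1=18; issue MUL r1<-Mul1 // r0:2,r1:Mul1,r2:Mul2,r3:Add1,r4:7
cycle 6: CDB Add1=5; issue SUB r1<-Add1 // r0:2,r1:Add1,r2:Mul2,r3:5,r4:7
cycle 7: CDB Mul2=6; issue ADD r3<-Add2 // r0:2,r1:Add1,r2:6,r3:Add2,r4:7
cycle 8: issue SUB r4<-Add3 // r0:2,r1:Add1,r2:6,r3:Add2,r4:Add3
cycle 9: CDB Mul1=6; stall // r0:2,r1:Add1,r2:6,r3:Add2,r4:Add3
cycle 10: CDB Add1=1; issue SUB r2<-Add1 // r0:2,r1:1,r2:Add1,r3:Add2,r4:Add3
cycle 11: CDB Add2=7; issue MUL r2<-Mul1 // r0:2,r1:1,r2:Mul1,r3:7,r4:Add3
cycle 12: issue MUL r2<-Mul2 // r0:2,r1:1,r2:Mul2,r3:7,r4:Add3
cycle 13: CDB Add3=-5 // r0:2,r1:1,r2:Mul2,r3:7,r4:-5
cycle 14: - // r0:2,r1:1,r2:Mul2,r3:7,r4:-5
cycle 15: - // r0:2,r1:1,r2:Mul2,r3:7,r4:-5
cycle 16: CDB Add1=-12 // r0:2,r1:1,r2:Mul2,r3:7,r4:-5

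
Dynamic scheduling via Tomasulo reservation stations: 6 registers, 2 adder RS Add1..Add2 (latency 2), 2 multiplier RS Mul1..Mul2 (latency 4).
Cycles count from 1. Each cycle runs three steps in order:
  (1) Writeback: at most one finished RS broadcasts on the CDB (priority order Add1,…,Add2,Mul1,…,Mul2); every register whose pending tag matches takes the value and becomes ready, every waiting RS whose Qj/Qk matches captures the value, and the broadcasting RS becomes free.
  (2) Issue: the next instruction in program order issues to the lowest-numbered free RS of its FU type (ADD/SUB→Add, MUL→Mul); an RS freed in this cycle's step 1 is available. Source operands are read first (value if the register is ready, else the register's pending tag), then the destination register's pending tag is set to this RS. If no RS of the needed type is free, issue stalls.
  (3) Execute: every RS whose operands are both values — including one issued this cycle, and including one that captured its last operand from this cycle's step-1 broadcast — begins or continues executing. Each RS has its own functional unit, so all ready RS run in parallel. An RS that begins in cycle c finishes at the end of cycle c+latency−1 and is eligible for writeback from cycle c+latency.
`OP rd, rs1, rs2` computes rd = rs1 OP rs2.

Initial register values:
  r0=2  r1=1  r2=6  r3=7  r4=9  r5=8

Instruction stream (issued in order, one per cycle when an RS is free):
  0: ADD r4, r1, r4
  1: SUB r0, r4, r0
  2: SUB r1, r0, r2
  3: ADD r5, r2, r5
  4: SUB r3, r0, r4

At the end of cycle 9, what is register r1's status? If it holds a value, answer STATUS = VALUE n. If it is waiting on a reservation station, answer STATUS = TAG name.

STATUS = VALUE 2

  c1: issue ADD r4<-Add1  regs: r0:2,r1:1,r2:6,r3:7,r4:Add1,r5:8
  c2: issue SUB r0<-Add2  regs: r0:Add2,r1:1,r2:6,r3:7,r4:Add1,r5:8
  c3: CDB Add1=10; issue SUB r1<-Add1  regs: r0:Add2,r1:Add1,r2:6,r3:7,r4:10,r5:8
  c4: stall  regs: r0:Add2,r1:Add1,r2:6,r3:7,r4:10,r5:8
  c5: CDB Add2=8; issue ADD r5<-Add2  regs: r0:8,r1:Add1,r2:6,r3:7,r4:10,r5:Add2
  c6: stall  regs: r0:8,r1:Add1,r2:6,r3:7,r4:10,r5:Add2
  c7: CDB Add1=2; issue SUB r3<-Add1  regs: r0:8,r1:2,r2:6,r3:Add1,r4:10,r5:Add2
  c8: CDB Add2=14  regs: r0:8,r1:2,r2:6,r3:Add1,r4:10,r5:14
  c9: CDB Add1=-2  regs: r0:8,r1:2,r2:6,r3:-2,r4:10,r5:14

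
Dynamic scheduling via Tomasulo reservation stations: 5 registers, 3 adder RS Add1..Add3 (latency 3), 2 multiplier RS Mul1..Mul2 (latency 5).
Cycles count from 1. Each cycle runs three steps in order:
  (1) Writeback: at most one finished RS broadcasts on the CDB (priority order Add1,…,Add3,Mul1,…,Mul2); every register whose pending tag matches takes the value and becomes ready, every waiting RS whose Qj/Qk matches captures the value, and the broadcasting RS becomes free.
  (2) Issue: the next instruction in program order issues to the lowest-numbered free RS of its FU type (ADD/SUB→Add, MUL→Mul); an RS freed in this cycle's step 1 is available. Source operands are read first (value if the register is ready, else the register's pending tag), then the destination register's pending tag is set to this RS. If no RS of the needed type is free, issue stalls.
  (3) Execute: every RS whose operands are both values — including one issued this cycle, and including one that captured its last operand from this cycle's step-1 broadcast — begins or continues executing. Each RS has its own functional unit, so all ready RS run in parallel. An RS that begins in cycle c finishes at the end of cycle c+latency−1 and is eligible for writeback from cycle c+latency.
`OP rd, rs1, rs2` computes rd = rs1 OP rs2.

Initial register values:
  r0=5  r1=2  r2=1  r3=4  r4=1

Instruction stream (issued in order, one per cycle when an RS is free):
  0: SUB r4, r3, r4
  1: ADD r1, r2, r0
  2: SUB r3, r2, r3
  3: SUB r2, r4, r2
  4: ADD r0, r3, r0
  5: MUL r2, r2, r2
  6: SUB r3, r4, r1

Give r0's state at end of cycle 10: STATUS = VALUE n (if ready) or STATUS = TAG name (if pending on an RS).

c1: issue SUB r4<-Add1 | r0:5,r1:2,r2:1,r3:4,r4:Add1
c2: issue ADD r1<-Add2 | r0:5,r1:Add2,r2:1,r3:4,r4:Add1
c3: issue SUB r3<-Add3 | r0:5,r1:Add2,r2:1,r3:Add3,r4:Add1
c4: CDB Add1=3; issue SUB r2<-Add1 | r0:5,r1:Add2,r2:Add1,r3:Add3,r4:3
c5: CDB Add2=6; issue ADD r0<-Add2 | r0:Add2,r1:6,r2:Add1,r3:Add3,r4:3
c6: CDB Add3=-3; issue MUL r2<-Mul1 | r0:Add2,r1:6,r2:Mul1,r3:-3,r4:3
c7: CDB Add1=2; issue SUB r3<-Add1 | r0:Add2,r1:6,r2:Mul1,r3:Add1,r4:3
c8: - | r0:Add2,r1:6,r2:Mul1,r3:Add1,r4:3
c9: CDB Add2=2 | r0:2,r1:6,r2:Mul1,r3:Add1,r4:3
c10: CDB Add1=-3 | r0:2,r1:6,r2:Mul1,r3:-3,r4:3

STATUS = VALUE 2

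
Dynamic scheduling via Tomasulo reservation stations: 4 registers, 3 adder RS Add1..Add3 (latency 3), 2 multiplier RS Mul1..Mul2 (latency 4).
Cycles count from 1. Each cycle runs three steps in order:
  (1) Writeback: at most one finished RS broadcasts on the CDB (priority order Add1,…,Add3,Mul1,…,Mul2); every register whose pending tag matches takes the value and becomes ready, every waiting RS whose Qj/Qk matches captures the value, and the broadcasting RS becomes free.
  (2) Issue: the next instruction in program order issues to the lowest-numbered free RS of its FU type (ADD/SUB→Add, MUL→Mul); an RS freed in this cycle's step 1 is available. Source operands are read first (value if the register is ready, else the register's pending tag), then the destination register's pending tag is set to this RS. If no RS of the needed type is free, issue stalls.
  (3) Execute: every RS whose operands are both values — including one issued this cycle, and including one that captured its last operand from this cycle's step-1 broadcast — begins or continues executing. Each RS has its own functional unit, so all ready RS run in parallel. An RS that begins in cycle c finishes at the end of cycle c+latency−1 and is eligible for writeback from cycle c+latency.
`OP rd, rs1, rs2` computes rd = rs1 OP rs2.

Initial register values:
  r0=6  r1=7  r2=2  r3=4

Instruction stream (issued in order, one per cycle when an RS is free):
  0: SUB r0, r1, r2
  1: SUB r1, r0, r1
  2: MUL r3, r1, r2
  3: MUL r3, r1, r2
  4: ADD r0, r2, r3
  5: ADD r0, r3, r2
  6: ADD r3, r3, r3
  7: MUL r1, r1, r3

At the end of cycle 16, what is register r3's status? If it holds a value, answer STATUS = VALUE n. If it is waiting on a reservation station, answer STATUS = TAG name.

STATUS = VALUE -8

c1: issue SUB r0<-Add1 | r0:Add1,r1:7,r2:2,r3:4
c2: issue SUB r1<-Add2 | r0:Add1,r1:Add2,r2:2,r3:4
c3: issue MUL r3<-Mul1 | r0:Add1,r1:Add2,r2:2,r3:Mul1
c4: CDB Add1=5; issue MUL r3<-Mul2 | r0:5,r1:Add2,r2:2,r3:Mul2
c5: issue ADD r0<-Add1 | r0:Add1,r1:Add2,r2:2,r3:Mul2
c6: issue ADD r0<-Add3 | r0:Add3,r1:Add2,r2:2,r3:Mul2
c7: CDB Add2=-2; issue ADD r3<-Add2 | r0:Add3,r1:-2,r2:2,r3:Add2
c8: stall | r0:Add3,r1:-2,r2:2,r3:Add2
c9: stall | r0:Add3,r1:-2,r2:2,r3:Add2
c10: stall | r0:Add3,r1:-2,r2:2,r3:Add2
c11: CDB Mul1=-4; issue MUL r1<-Mul1 | r0:Add3,r1:Mul1,r2:2,r3:Add2
c12: CDB Mul2=-4 | r0:Add3,r1:Mul1,r2:2,r3:Add2
c13: - | r0:Add3,r1:Mul1,r2:2,r3:Add2
c14: - | r0:Add3,r1:Mul1,r2:2,r3:Add2
c15: CDB Add1=-2 | r0:Add3,r1:Mul1,r2:2,r3:Add2
c16: CDB Add2=-8 | r0:Add3,r1:Mul1,r2:2,r3:-8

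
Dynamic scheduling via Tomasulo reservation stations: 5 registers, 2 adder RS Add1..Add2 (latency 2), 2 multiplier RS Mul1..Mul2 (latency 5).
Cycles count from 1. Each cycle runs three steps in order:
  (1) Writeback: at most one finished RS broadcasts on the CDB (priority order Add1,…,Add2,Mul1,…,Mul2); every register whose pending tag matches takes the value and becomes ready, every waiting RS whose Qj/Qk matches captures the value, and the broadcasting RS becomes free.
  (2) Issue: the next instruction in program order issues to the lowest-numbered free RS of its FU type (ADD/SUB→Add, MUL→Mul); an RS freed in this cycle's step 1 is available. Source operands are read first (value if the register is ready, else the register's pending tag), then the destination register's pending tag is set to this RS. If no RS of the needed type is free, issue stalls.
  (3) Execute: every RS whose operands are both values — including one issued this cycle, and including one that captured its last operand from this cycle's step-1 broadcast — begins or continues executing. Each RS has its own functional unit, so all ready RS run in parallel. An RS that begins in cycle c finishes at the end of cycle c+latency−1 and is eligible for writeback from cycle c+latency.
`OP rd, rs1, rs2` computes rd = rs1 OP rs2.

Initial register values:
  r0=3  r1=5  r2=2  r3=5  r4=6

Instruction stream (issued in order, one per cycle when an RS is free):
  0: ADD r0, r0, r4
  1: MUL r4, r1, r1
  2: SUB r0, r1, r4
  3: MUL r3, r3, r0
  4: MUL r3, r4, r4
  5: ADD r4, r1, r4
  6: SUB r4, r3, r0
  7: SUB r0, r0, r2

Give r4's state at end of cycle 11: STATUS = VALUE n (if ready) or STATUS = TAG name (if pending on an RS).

cycle 1: issue ADD r0<-Add1 // r0:Add1,r1:5,r2:2,r3:5,r4:6
cycle 2: issue MUL r4<-Mul1 // r0:Add1,r1:5,r2:2,r3:5,r4:Mul1
cycle 3: CDB Add1=9; issue SUB r0<-Add1 // r0:Add1,r1:5,r2:2,r3:5,r4:Mul1
cycle 4: issue MUL r3<-Mul2 // r0:Add1,r1:5,r2:2,r3:Mul2,r4:Mul1
cycle 5: stall // r0:Add1,r1:5,r2:2,r3:Mul2,r4:Mul1
cycle 6: stall // r0:Add1,r1:5,r2:2,r3:Mul2,r4:Mul1
cycle 7: CDB Mul1=25; issue MUL r3<-Mul1 // r0:Add1,r1:5,r2:2,r3:Mul1,r4:25
cycle 8: issue ADD r4<-Add2 // r0:Add1,r1:5,r2:2,r3:Mul1,r4:Add2
cycle 9: CDB Add1=-20; issue SUB r4<-Add1 // r0:-20,r1:5,r2:2,r3:Mul1,r4:Add1
cycle 10: CDB Add2=30; issue SUB r0<-Add2 // r0:Add2,r1:5,r2:2,r3:Mul1,r4:Add1
cycle 11: - // r0:Add2,r1:5,r2:2,r3:Mul1,r4:Add1

STATUS = TAG Add1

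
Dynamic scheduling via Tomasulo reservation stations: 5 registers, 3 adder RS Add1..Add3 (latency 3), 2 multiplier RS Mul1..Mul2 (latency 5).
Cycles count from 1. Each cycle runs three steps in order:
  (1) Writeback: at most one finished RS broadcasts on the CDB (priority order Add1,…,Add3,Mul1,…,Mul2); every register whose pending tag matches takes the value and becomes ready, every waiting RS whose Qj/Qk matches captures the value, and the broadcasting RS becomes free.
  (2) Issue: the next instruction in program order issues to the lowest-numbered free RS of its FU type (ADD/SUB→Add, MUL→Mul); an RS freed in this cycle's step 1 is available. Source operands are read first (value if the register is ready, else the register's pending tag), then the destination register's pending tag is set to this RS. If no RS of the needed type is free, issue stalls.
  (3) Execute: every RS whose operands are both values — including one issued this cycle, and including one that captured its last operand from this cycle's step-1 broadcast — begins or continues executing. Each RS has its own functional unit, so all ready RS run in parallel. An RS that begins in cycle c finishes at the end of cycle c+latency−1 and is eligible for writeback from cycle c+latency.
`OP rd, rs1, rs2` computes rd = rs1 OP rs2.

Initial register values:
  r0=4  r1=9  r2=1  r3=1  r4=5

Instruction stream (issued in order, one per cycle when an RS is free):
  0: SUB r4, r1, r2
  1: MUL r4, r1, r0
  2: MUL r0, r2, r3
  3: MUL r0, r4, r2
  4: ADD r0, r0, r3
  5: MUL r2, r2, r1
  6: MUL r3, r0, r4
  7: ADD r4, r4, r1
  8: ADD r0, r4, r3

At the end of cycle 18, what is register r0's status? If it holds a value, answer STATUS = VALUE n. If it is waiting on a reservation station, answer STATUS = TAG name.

cycle 1: issue SUB r4<-Add1 // r0:4,r1:9,r2:1,r3:1,r4:Add1
cycle 2: issue MUL r4<-Mul1 // r0:4,r1:9,r2:1,r3:1,r4:Mul1
cycle 3: issue MUL r0<-Mul2 // r0:Mul2,r1:9,r2:1,r3:1,r4:Mul1
cycle 4: CDB Add1=8; stall // r0:Mul2,r1:9,r2:1,r3:1,r4:Mul1
cycle 5: stall // r0:Mul2,r1:9,r2:1,r3:1,r4:Mul1
cycle 6: stall // r0:Mul2,r1:9,r2:1,r3:1,r4:Mul1
cycle 7: CDB Mul1=36; issue MUL r0<-Mul1 // r0:Mul1,r1:9,r2:1,r3:1,r4:36
cycle 8: CDB Mul2=1; issue ADD r0<-Add1 // r0:Add1,r1:9,r2:1,r3:1,r4:36
cycle 9: issue MUL r2<-Mul2 // r0:Add1,r1:9,r2:Mul2,r3:1,r4:36
cycle 10: stall // r0:Add1,r1:9,r2:Mul2,r3:1,r4:36
cycle 11: stall // r0:Add1,r1:9,r2:Mul2,r3:1,r4:36
cycle 12: CDB Mul1=36; issue MUL r3<-Mul1 // r0:Add1,r1:9,r2:Mul2,r3:Mul1,r4:36
cycle 13: issue ADD r4<-Add2 // r0:Add1,r1:9,r2:Mul2,r3:Mul1,r4:Add2
cycle 14: CDB Mul2=9; issue ADD r0<-Add3 // r0:Add3,r1:9,r2:9,r3:Mul1,r4:Add2
cycle 15: CDB Add1=37 // r0:Add3,r1:9,r2:9,r3:Mul1,r4:Add2
cycle 16: CDB Add2=45 // r0:Add3,r1:9,r2:9,r3:Mul1,r4:45
cycle 17: - // r0:Add3,r1:9,r2:9,r3:Mul1,r4:45
cycle 18: - // r0:Add3,r1:9,r2:9,r3:Mul1,r4:45

STATUS = TAG Add3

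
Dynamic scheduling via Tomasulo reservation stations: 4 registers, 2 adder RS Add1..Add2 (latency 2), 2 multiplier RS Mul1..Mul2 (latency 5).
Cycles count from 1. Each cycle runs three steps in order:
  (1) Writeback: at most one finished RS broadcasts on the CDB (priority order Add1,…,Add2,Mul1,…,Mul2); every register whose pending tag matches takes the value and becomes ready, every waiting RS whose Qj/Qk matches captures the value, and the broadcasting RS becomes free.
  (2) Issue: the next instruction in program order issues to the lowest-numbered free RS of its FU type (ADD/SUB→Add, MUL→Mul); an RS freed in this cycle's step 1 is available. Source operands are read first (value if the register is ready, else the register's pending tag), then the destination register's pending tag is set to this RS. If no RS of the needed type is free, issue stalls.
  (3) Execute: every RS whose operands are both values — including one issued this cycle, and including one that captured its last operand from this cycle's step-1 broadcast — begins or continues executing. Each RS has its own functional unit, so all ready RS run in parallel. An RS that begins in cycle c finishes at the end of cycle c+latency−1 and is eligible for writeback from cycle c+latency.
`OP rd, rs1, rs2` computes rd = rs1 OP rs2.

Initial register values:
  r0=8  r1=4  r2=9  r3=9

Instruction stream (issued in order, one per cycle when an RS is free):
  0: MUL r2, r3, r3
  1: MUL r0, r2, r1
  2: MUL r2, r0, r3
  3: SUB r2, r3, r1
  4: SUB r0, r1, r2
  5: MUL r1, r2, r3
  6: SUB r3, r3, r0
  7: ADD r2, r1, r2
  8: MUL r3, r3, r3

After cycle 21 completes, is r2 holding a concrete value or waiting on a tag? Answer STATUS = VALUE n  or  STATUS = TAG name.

STATUS = VALUE 50

c1: issue MUL r2<-Mul1 | r0:8,r1:4,r2:Mul1,r3:9
c2: issue MUL r0<-Mul2 | r0:Mul2,r1:4,r2:Mul1,r3:9
c3: stall | r0:Mul2,r1:4,r2:Mul1,r3:9
c4: stall | r0:Mul2,r1:4,r2:Mul1,r3:9
c5: stall | r0:Mul2,r1:4,r2:Mul1,r3:9
c6: CDB Mul1=81; issue MUL r2<-Mul1 | r0:Mul2,r1:4,r2:Mul1,r3:9
c7: issue SUB r2<-Add1 | r0:Mul2,r1:4,r2:Add1,r3:9
c8: issue SUB r0<-Add2 | r0:Add2,r1:4,r2:Add1,r3:9
c9: CDB Add1=5; stall | r0:Add2,r1:4,r2:5,r3:9
c10: stall | r0:Add2,r1:4,r2:5,r3:9
c11: CDB Add2=-1; stall | r0:-1,r1:4,r2:5,r3:9
c12: CDB Mul2=324; issue MUL r1<-Mul2 | r0:-1,r1:Mul2,r2:5,r3:9
c13: issue SUB r3<-Add1 | r0:-1,r1:Mul2,r2:5,r3:Add1
c14: issue ADD r2<-Add2 | r0:-1,r1:Mul2,r2:Add2,r3:Add1
c15: CDB Add1=10; stall | r0:-1,r1:Mul2,r2:Add2,r3:10
c16: stall | r0:-1,r1:Mul2,r2:Add2,r3:10
c17: CDB Mul1=2916; issue MUL r3<-Mul1 | r0:-1,r1:Mul2,r2:Add2,r3:Mul1
c18: CDB Mul2=45 | r0:-1,r1:45,r2:Add2,r3:Mul1
c19: - | r0:-1,r1:45,r2:Add2,r3:Mul1
c20: CDB Add2=50 | r0:-1,r1:45,r2:50,r3:Mul1
c21: - | r0:-1,r1:45,r2:50,r3:Mul1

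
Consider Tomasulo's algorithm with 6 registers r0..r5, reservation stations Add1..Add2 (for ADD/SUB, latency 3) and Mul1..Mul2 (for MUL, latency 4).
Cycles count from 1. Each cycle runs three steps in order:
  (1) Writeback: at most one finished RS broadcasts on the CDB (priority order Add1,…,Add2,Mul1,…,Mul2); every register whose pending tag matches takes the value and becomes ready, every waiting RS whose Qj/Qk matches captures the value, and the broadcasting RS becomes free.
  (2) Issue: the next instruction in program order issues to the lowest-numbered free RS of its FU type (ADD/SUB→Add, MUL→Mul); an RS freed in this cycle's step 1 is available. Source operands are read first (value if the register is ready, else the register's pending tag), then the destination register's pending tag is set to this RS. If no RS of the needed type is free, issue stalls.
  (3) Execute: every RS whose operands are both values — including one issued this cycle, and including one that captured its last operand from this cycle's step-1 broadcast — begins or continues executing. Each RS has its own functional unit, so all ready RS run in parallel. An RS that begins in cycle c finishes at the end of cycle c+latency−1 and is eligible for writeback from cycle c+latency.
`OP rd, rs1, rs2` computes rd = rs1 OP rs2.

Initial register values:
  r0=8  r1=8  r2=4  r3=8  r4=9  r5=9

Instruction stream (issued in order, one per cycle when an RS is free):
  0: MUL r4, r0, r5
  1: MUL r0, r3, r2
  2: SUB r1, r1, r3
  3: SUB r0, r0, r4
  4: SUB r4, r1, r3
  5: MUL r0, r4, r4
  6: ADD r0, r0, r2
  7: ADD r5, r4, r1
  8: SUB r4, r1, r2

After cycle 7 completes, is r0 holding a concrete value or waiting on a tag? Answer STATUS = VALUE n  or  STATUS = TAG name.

c1: issue MUL r4<-Mul1 | r0:8,r1:8,r2:4,r3:8,r4:Mul1,r5:9
c2: issue MUL r0<-Mul2 | r0:Mul2,r1:8,r2:4,r3:8,r4:Mul1,r5:9
c3: issue SUB r1<-Add1 | r0:Mul2,r1:Add1,r2:4,r3:8,r4:Mul1,r5:9
c4: issue SUB r0<-Add2 | r0:Add2,r1:Add1,r2:4,r3:8,r4:Mul1,r5:9
c5: CDB Mul1=72; stall | r0:Add2,r1:Add1,r2:4,r3:8,r4:72,r5:9
c6: CDB Add1=0; issue SUB r4<-Add1 | r0:Add2,r1:0,r2:4,r3:8,r4:Add1,r5:9
c7: CDB Mul2=32; issue MUL r0<-Mul1 | r0:Mul1,r1:0,r2:4,r3:8,r4:Add1,r5:9

STATUS = TAG Mul1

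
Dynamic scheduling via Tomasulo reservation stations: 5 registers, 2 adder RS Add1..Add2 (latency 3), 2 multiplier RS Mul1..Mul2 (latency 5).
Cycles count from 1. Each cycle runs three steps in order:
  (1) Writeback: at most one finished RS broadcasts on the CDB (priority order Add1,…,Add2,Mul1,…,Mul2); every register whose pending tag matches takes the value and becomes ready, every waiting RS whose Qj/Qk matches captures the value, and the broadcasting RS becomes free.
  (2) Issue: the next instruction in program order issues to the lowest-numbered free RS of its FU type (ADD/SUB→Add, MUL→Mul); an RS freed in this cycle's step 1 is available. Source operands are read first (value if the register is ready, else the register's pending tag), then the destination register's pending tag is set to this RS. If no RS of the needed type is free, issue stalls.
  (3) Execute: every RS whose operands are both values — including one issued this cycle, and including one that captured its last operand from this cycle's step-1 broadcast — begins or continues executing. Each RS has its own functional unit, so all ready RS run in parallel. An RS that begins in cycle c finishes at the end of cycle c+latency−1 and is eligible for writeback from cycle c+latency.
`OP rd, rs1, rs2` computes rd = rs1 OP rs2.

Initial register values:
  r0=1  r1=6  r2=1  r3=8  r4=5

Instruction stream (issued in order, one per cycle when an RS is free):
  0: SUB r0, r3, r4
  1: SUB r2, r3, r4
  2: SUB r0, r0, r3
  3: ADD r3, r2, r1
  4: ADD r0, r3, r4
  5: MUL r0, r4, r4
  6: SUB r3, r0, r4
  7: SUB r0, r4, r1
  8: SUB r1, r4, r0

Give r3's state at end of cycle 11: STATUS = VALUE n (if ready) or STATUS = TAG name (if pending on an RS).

STATUS = TAG Add2

  c1: issue SUB r0<-Add1  regs: r0:Add1,r1:6,r2:1,r3:8,r4:5
  c2: issue SUB r2<-Add2  regs: r0:Add1,r1:6,r2:Add2,r3:8,r4:5
  c3: stall  regs: r0:Add1,r1:6,r2:Add2,r3:8,r4:5
  c4: CDB Add1=3; issue SUB r0<-Add1  regs: r0:Add1,r1:6,r2:Add2,r3:8,r4:5
  c5: CDB Add2=3; issue ADD r3<-Add2  regs: r0:Add1,r1:6,r2:3,r3:Add2,r4:5
  c6: stall  regs: r0:Add1,r1:6,r2:3,r3:Add2,r4:5
  c7: CDB Add1=-5; issue ADD r0<-Add1  regs: r0:Add1,r1:6,r2:3,r3:Add2,r4:5
  c8: CDB Add2=9; issue MUL r0<-Mul1  regs: r0:Mul1,r1:6,r2:3,r3:9,r4:5
  c9: issue SUB r3<-Add2  regs: r0:Mul1,r1:6,r2:3,r3:Add2,r4:5
  c10: stall  regs: r0:Mul1,r1:6,r2:3,r3:Add2,r4:5
  c11: CDB Add1=14; issue SUB r0<-Add1  regs: r0:Add1,r1:6,r2:3,r3:Add2,r4:5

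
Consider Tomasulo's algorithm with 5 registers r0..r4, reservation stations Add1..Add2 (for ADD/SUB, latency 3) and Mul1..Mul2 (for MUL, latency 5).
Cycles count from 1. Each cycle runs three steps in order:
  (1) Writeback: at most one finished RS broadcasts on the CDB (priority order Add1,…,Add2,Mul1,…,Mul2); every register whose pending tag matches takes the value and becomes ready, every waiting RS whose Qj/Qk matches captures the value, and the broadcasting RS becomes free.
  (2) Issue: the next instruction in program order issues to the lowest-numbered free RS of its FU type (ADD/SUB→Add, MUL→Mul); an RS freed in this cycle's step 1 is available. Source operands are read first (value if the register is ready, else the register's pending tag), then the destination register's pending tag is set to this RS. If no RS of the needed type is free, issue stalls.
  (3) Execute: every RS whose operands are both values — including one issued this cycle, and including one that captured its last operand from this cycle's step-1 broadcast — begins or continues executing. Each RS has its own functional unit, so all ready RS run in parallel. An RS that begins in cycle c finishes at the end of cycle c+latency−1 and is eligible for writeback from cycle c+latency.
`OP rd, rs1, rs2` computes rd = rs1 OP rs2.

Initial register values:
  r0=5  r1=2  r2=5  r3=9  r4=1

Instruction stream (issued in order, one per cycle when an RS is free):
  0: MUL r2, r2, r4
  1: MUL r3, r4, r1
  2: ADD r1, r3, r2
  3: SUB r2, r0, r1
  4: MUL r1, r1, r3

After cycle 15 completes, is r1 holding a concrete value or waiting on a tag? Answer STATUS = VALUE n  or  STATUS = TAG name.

STATUS = VALUE 14

c1: issue MUL r2<-Mul1 | r0:5,r1:2,r2:Mul1,r3:9,r4:1
c2: issue MUL r3<-Mul2 | r0:5,r1:2,r2:Mul1,r3:Mul2,r4:1
c3: issue ADD r1<-Add1 | r0:5,r1:Add1,r2:Mul1,r3:Mul2,r4:1
c4: issue SUB r2<-Add2 | r0:5,r1:Add1,r2:Add2,r3:Mul2,r4:1
c5: stall | r0:5,r1:Add1,r2:Add2,r3:Mul2,r4:1
c6: CDB Mul1=5; issue MUL r1<-Mul1 | r0:5,r1:Mul1,r2:Add2,r3:Mul2,r4:1
c7: CDB Mul2=2 | r0:5,r1:Mul1,r2:Add2,r3:2,r4:1
c8: - | r0:5,r1:Mul1,r2:Add2,r3:2,r4:1
c9: - | r0:5,r1:Mul1,r2:Add2,r3:2,r4:1
c10: CDB Add1=7 | r0:5,r1:Mul1,r2:Add2,r3:2,r4:1
c11: - | r0:5,r1:Mul1,r2:Add2,r3:2,r4:1
c12: - | r0:5,r1:Mul1,r2:Add2,r3:2,r4:1
c13: CDB Add2=-2 | r0:5,r1:Mul1,r2:-2,r3:2,r4:1
c14: - | r0:5,r1:Mul1,r2:-2,r3:2,r4:1
c15: CDB Mul1=14 | r0:5,r1:14,r2:-2,r3:2,r4:1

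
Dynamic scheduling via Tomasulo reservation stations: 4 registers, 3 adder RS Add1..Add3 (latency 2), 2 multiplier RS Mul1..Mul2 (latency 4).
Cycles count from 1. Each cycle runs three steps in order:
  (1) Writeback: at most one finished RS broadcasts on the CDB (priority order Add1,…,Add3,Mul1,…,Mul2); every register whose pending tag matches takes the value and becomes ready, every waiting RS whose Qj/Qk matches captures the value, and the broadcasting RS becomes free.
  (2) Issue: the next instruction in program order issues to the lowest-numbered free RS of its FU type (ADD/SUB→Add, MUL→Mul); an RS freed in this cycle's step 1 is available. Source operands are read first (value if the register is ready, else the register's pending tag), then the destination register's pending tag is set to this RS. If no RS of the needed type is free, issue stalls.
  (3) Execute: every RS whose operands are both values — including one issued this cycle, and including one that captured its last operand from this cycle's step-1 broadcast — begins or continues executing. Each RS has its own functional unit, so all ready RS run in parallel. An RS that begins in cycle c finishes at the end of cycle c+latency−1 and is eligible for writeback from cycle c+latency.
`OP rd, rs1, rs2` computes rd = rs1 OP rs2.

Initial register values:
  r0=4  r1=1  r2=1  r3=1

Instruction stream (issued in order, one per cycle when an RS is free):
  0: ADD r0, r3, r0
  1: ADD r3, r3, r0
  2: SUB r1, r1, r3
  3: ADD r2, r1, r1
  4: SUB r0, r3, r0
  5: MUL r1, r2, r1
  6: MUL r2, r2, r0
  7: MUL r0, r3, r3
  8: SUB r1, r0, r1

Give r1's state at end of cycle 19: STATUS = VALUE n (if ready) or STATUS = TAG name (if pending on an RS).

  c1: issue ADD r0<-Add1  regs: r0:Add1,r1:1,r2:1,r3:1
  c2: issue ADD r3<-Add2  regs: r0:Add1,r1:1,r2:1,r3:Add2
  c3: CDB Add1=5; issue SUB r1<-Add1  regs: r0:5,r1:Add1,r2:1,r3:Add2
  c4: issue ADD r2<-Add3  regs: r0:5,r1:Add1,r2:Add3,r3:Add2
  c5: CDB Add2=6; issue SUB r0<-Add2  regs: r0:Add2,r1:Add1,r2:Add3,r3:6
  c6: issue MUL r1<-Mul1  regs: r0:Add2,r1:Mul1,r2:Add3,r3:6
  c7: CDB Add1=-5; issue MUL r2<-Mul2  regs: r0:Add2,r1:Mul1,r2:Mul2,r3:6
  c8: CDB Add2=1; stall  regs: r0:1,r1:Mul1,r2:Mul2,r3:6
  c9: CDB Add3=-10; stall  regs: r0:1,r1:Mul1,r2:Mul2,r3:6
  c10: stall  regs: r0:1,r1:Mul1,r2:Mul2,r3:6
  c11: stall  regs: r0:1,r1:Mul1,r2:Mul2,r3:6
  c12: stall  regs: r0:1,r1:Mul1,r2:Mul2,r3:6
  c13: CDB Mul1=50; issue MUL r0<-Mul1  regs: r0:Mul1,r1:50,r2:Mul2,r3:6
  c14: CDB Mul2=-10; issue SUB r1<-Add1  regs: r0:Mul1,r1:Add1,r2:-10,r3:6
  c15: -  regs: r0:Mul1,r1:Add1,r2:-10,r3:6
  c16: -  regs: r0:Mul1,r1:Add1,r2:-10,r3:6
  c17: CDB Mul1=36  regs: r0:36,r1:Add1,r2:-10,r3:6
  c18: -  regs: r0:36,r1:Add1,r2:-10,r3:6
  c19: CDB Add1=-14  regs: r0:36,r1:-14,r2:-10,r3:6

STATUS = VALUE -14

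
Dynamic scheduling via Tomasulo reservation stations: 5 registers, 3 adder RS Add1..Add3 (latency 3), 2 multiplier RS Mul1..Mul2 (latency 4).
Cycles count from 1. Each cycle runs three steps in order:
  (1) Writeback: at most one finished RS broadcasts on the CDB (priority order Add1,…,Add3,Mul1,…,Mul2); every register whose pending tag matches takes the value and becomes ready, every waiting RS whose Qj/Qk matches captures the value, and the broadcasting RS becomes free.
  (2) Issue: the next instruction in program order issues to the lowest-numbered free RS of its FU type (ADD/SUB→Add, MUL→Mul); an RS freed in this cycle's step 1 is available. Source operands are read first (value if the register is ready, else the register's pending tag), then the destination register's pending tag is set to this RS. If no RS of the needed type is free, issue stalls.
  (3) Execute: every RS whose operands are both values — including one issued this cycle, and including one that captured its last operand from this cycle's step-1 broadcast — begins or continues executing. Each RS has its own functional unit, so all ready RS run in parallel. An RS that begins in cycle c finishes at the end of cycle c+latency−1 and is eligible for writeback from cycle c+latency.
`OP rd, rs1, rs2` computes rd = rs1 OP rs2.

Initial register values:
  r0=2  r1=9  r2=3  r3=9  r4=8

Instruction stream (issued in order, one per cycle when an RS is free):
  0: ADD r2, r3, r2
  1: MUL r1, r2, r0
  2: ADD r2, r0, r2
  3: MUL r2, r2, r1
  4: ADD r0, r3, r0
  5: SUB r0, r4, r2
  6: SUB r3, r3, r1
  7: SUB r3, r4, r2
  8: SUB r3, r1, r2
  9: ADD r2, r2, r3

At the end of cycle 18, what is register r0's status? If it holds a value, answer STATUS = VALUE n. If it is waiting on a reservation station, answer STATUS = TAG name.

  c1: issue ADD r2<-Add1  regs: r0:2,r1:9,r2:Add1,r3:9,r4:8
  c2: issue MUL r1<-Mul1  regs: r0:2,r1:Mul1,r2:Add1,r3:9,r4:8
  c3: issue ADD r2<-Add2  regs: r0:2,r1:Mul1,r2:Add2,r3:9,r4:8
  c4: CDB Add1=12; issue MUL r2<-Mul2  regs: r0:2,r1:Mul1,r2:Mul2,r3:9,r4:8
  c5: issue ADD r0<-Add1  regs: r0:Add1,r1:Mul1,r2:Mul2,r3:9,r4:8
  c6: issue SUB r0<-Add3  regs: r0:Add3,r1:Mul1,r2:Mul2,r3:9,r4:8
  c7: CDB Add2=14; issue SUB r3<-Add2  regs: r0:Add3,r1:Mul1,r2:Mul2,r3:Add2,r4:8
  c8: CDB Add1=11; issue SUB r3<-Add1  regs: r0:Add3,r1:Mul1,r2:Mul2,r3:Add1,r4:8
  c9: CDB Mul1=24; stall  regs: r0:Add3,r1:24,r2:Mul2,r3:Add1,r4:8
  c10: stall  regs: r0:Add3,r1:24,r2:Mul2,r3:Add1,r4:8
  c11: stall  regs: r0:Add3,r1:24,r2:Mul2,r3:Add1,r4:8
  c12: CDB Add2=-15; issue SUB r3<-Add2  regs: r0:Add3,r1:24,r2:Mul2,r3:Add2,r4:8
  c13: CDB Mul2=336; stall  regs: r0:Add3,r1:24,r2:336,r3:Add2,r4:8
  c14: stall  regs: r0:Add3,r1:24,r2:336,r3:Add2,r4:8
  c15: stall  regs: r0:Add3,r1:24,r2:336,r3:Add2,r4:8
  c16: CDB Add1=-328; issue ADD r2<-Add1  regs: r0:Add3,r1:24,r2:Add1,r3:Add2,r4:8
  c17: CDB Add2=-312  regs: r0:Add3,r1:24,r2:Add1,r3:-312,r4:8
  c18: CDB Add3=-328  regs: r0:-328,r1:24,r2:Add1,r3:-312,r4:8

STATUS = VALUE -328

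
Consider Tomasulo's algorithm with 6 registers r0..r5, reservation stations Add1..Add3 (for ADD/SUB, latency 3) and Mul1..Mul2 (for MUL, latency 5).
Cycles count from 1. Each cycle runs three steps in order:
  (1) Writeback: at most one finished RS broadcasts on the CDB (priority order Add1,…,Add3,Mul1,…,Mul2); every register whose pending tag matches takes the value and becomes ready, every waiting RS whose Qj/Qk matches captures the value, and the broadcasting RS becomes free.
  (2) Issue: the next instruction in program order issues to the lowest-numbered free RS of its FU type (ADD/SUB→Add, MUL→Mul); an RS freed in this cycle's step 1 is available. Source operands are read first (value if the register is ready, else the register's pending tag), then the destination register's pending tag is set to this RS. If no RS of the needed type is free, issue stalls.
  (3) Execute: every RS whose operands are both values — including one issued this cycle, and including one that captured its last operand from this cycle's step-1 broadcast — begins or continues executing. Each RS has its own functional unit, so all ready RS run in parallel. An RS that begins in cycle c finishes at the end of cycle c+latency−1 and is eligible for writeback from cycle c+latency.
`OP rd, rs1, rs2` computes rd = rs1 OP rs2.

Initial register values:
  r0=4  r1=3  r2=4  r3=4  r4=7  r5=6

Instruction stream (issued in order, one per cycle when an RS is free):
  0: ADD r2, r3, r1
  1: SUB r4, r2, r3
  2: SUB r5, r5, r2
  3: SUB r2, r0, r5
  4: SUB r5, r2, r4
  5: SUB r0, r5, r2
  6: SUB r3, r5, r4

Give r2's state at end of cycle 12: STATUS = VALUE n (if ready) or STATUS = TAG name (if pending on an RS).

STATUS = VALUE 5

cycle 1: issue ADD r2<-Add1 // r0:4,r1:3,r2:Add1,r3:4,r4:7,r5:6
cycle 2: issue SUB r4<-Add2 // r0:4,r1:3,r2:Add1,r3:4,r4:Add2,r5:6
cycle 3: issue SUB r5<-Add3 // r0:4,r1:3,r2:Add1,r3:4,r4:Add2,r5:Add3
cycle 4: CDB Add1=7; issue SUB r2<-Add1 // r0:4,r1:3,r2:Add1,r3:4,r4:Add2,r5:Add3
cycle 5: stall // r0:4,r1:3,r2:Add1,r3:4,r4:Add2,r5:Add3
cycle 6: stall // r0:4,r1:3,r2:Add1,r3:4,r4:Add2,r5:Add3
cycle 7: CDB Add2=3; issue SUB r5<-Add2 // r0:4,r1:3,r2:Add1,r3:4,r4:3,r5:Add2
cycle 8: CDB Add3=-1; issue SUB r0<-Add3 // r0:Add3,r1:3,r2:Add1,r3:4,r4:3,r5:Add2
cycle 9: stall // r0:Add3,r1:3,r2:Add1,r3:4,r4:3,r5:Add2
cycle 10: stall // r0:Add3,r1:3,r2:Add1,r3:4,r4:3,r5:Add2
cycle 11: CDB Add1=5; issue SUB r3<-Add1 // r0:Add3,r1:3,r2:5,r3:Add1,r4:3,r5:Add2
cycle 12: - // r0:Add3,r1:3,r2:5,r3:Add1,r4:3,r5:Add2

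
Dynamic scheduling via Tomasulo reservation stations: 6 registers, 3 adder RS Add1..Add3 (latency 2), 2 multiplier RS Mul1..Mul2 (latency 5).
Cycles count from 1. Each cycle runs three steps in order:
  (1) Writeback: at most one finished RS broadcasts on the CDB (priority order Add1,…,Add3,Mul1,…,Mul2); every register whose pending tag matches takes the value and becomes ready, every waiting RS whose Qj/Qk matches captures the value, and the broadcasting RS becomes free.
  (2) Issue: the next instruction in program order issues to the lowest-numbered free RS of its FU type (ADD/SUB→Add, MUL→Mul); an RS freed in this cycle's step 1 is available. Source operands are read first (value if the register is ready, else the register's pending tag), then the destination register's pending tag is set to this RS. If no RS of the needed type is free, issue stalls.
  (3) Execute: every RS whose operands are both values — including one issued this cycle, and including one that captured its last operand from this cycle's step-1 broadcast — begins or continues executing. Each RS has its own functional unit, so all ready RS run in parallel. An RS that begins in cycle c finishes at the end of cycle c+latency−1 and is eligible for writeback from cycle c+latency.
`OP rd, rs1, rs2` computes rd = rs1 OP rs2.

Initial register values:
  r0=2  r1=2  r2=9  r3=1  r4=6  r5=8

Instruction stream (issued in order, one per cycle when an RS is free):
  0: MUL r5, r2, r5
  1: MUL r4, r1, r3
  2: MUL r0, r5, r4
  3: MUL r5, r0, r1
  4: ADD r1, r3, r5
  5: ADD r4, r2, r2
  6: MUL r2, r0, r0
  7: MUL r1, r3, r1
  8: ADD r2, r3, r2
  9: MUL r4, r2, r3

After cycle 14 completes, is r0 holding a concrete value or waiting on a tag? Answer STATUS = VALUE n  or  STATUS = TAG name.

STATUS = VALUE 144

  c1: issue MUL r5<-Mul1  regs: r0:2,r1:2,r2:9,r3:1,r4:6,r5:Mul1
  c2: issue MUL r4<-Mul2  regs: r0:2,r1:2,r2:9,r3:1,r4:Mul2,r5:Mul1
  c3: stall  regs: r0:2,r1:2,r2:9,r3:1,r4:Mul2,r5:Mul1
  c4: stall  regs: r0:2,r1:2,r2:9,r3:1,r4:Mul2,r5:Mul1
  c5: stall  regs: r0:2,r1:2,r2:9,r3:1,r4:Mul2,r5:Mul1
  c6: CDB Mul1=72; issue MUL r0<-Mul1  regs: r0:Mul1,r1:2,r2:9,r3:1,r4:Mul2,r5:72
  c7: CDB Mul2=2; issue MUL r5<-Mul2  regs: r0:Mul1,r1:2,r2:9,r3:1,r4:2,r5:Mul2
  c8: issue ADD r1<-Add1  regs: r0:Mul1,r1:Add1,r2:9,r3:1,r4:2,r5:Mul2
  c9: issue ADD r4<-Add2  regs: r0:Mul1,r1:Add1,r2:9,r3:1,r4:Add2,r5:Mul2
  c10: stall  regs: r0:Mul1,r1:Add1,r2:9,r3:1,r4:Add2,r5:Mul2
  c11: CDB Add2=18; stall  regs: r0:Mul1,r1:Add1,r2:9,r3:1,r4:18,r5:Mul2
  c12: CDB Mul1=144; issue MUL r2<-Mul1  regs: r0:144,r1:Add1,r2:Mul1,r3:1,r4:18,r5:Mul2
  c13: stall  regs: r0:144,r1:Add1,r2:Mul1,r3:1,r4:18,r5:Mul2
  c14: stall  regs: r0:144,r1:Add1,r2:Mul1,r3:1,r4:18,r5:Mul2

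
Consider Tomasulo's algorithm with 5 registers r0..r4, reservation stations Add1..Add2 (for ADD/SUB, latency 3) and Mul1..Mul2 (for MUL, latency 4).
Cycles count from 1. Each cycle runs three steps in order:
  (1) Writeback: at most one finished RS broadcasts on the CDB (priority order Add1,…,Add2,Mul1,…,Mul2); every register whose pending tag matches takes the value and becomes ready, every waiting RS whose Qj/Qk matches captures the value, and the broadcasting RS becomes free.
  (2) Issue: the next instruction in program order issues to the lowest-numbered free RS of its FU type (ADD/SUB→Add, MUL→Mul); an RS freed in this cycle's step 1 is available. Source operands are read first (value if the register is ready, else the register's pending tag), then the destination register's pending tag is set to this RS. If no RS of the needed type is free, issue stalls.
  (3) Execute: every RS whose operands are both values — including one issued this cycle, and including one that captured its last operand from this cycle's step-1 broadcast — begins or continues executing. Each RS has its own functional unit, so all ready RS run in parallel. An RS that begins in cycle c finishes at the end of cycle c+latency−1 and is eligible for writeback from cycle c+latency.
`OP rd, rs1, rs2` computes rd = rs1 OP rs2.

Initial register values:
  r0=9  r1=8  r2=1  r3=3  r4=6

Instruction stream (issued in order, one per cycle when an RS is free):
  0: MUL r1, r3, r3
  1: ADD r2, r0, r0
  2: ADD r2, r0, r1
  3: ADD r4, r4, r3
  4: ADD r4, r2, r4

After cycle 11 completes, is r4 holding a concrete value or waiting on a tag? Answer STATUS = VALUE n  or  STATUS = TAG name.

STATUS = TAG Add1

  c1: issue MUL r1<-Mul1  regs: r0:9,r1:Mul1,r2:1,r3:3,r4:6
  c2: issue ADD r2<-Add1  regs: r0:9,r1:Mul1,r2:Add1,r3:3,r4:6
  c3: issue ADD r2<-Add2  regs: r0:9,r1:Mul1,r2:Add2,r3:3,r4:6
  c4: stall  regs: r0:9,r1:Mul1,r2:Add2,r3:3,r4:6
  c5: CDB Add1=18; issue ADD r4<-Add1  regs: r0:9,r1:Mul1,r2:Add2,r3:3,r4:Add1
  c6: CDB Mul1=9; stall  regs: r0:9,r1:9,r2:Add2,r3:3,r4:Add1
  c7: stall  regs: r0:9,r1:9,r2:Add2,r3:3,r4:Add1
  c8: CDB Add1=9; issue ADD r4<-Add1  regs: r0:9,r1:9,r2:Add2,r3:3,r4:Add1
  c9: CDB Add2=18  regs: r0:9,r1:9,r2:18,r3:3,r4:Add1
  c10: -  regs: r0:9,r1:9,r2:18,r3:3,r4:Add1
  c11: -  regs: r0:9,r1:9,r2:18,r3:3,r4:Add1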